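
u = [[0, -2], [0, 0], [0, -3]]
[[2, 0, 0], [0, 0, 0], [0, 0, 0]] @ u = [[0, -4], [0, 0], [0, 0]]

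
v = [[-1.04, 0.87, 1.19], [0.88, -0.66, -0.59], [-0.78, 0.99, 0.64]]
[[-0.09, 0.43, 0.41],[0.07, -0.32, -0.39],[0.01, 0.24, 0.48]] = v@[[0.20, -0.37, -0.28], [0.19, -0.14, 0.38], [-0.04, 0.14, -0.18]]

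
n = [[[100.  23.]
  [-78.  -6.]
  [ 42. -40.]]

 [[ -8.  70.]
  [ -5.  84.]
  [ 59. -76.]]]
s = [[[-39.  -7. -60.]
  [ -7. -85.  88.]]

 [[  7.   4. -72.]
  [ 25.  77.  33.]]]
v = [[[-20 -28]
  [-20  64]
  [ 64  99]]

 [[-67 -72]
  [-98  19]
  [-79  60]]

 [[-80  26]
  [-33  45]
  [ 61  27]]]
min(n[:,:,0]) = -78.0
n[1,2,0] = 59.0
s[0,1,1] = -85.0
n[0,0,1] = 23.0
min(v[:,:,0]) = -98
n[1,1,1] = 84.0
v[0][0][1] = -28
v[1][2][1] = 60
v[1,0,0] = -67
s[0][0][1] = -7.0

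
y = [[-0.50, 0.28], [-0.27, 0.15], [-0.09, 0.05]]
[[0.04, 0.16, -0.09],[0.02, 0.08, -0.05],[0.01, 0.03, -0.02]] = y@ [[0.05, 0.18, -0.1], [0.22, 0.88, -0.49]]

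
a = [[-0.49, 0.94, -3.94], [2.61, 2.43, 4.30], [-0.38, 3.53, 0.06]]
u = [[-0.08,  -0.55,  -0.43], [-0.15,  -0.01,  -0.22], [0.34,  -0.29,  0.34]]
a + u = [[-0.57, 0.39, -4.37], [2.46, 2.42, 4.08], [-0.04, 3.24, 0.40]]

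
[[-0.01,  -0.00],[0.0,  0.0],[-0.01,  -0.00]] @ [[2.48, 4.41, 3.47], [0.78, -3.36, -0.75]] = [[-0.02,-0.04,-0.03], [0.00,0.0,0.00], [-0.02,-0.04,-0.03]]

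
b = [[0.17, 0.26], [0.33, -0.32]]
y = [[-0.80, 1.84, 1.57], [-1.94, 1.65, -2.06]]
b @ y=[[-0.64,0.74,-0.27], [0.36,0.08,1.18]]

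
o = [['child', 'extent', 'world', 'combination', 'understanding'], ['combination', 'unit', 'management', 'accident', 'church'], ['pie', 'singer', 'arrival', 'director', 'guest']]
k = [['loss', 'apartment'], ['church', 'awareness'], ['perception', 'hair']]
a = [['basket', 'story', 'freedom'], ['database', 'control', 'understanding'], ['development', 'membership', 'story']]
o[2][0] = 'pie'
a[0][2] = 'freedom'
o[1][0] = 'combination'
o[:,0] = ['child', 'combination', 'pie']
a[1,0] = 'database'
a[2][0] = 'development'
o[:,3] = ['combination', 'accident', 'director']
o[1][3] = 'accident'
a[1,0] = 'database'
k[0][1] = 'apartment'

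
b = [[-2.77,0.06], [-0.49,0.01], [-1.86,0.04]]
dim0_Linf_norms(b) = [2.77, 0.06]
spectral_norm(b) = 3.37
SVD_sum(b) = [[-2.77, 0.06], [-0.49, 0.01], [-1.86, 0.04]] + [[0.0, 0.0], [-0.00, -0.0], [-0.0, -0.00]]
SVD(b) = [[-0.82,0.32], [-0.15,-0.92], [-0.55,-0.24]] @ diag([3.37311422899666, 0.0006309835721194521]) @ [[1.00,-0.02], [0.02,1.0]]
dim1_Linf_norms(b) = [2.77, 0.49, 1.86]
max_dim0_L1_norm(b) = 5.12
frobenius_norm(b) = 3.37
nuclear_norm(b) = 3.37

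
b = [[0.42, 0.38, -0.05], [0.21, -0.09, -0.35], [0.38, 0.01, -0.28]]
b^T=[[0.42, 0.21, 0.38],[0.38, -0.09, 0.01],[-0.05, -0.35, -0.28]]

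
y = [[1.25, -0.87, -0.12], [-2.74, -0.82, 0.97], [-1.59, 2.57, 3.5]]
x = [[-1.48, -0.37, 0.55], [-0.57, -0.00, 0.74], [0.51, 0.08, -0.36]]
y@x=[[-1.42, -0.47, 0.09], [5.02, 1.09, -2.46], [2.67, 0.87, -0.23]]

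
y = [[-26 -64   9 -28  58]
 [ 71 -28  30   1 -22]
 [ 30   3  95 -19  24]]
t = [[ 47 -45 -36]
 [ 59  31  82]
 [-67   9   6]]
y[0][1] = -64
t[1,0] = 59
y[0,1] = -64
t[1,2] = 82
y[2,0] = 30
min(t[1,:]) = 31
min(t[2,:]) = -67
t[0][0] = 47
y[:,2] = [9, 30, 95]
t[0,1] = -45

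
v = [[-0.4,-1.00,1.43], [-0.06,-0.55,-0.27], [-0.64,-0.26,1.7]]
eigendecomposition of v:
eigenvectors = [[-0.75, -0.89, -0.74],  [0.14, 0.16, -0.62],  [-0.64, -0.43, -0.26]]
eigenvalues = [1.01, 0.48, -0.73]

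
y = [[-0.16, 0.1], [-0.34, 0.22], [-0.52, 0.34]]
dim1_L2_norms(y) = [0.19, 0.4, 0.62]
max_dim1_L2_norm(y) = 0.62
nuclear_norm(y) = 0.77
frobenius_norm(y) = 0.77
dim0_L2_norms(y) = [0.64, 0.42]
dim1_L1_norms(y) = [0.26, 0.56, 0.86]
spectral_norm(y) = 0.77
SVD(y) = [[-0.25, 0.88], [-0.53, 0.23], [-0.81, -0.42]] @ diag([0.7652354183712967, 0.0038411547881511536]) @ [[0.84, -0.55], [-0.55, -0.84]]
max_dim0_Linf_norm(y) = 0.52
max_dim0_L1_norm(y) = 1.02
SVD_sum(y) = [[-0.16, 0.10], [-0.34, 0.22], [-0.52, 0.34]] + [[-0.0, -0.0], [-0.00, -0.0], [0.0, 0.00]]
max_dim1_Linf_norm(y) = 0.52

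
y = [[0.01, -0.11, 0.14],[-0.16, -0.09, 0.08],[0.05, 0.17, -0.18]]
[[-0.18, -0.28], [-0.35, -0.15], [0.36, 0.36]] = y @ [[1.18,-0.07],[1.68,-0.05],[-0.08,-2.06]]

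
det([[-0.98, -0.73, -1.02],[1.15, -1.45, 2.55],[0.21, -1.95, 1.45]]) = -0.009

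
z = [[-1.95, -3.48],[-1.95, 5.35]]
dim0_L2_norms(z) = [2.76, 6.38]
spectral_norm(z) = 6.41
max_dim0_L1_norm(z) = 8.83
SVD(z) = [[-0.51, 0.86], [0.86, 0.51]] @ diag([6.413231149037283, 2.6848400751288595]) @ [[-0.11, 0.99], [-0.99, -0.11]]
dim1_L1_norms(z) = [5.43, 7.3]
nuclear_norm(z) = 9.10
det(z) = -17.22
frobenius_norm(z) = 6.95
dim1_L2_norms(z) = [3.99, 5.69]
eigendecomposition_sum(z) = [[-2.53,-1.08],[-0.61,-0.26]] + [[0.58,-2.40], [-1.34,5.61]]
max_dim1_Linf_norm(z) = 5.35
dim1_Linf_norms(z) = [3.48, 5.35]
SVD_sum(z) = [[0.35, -3.23], [-0.60, 5.5]] + [[-2.30, -0.25], [-1.35, -0.15]]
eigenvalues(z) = [-2.78, 6.18]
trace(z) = 3.40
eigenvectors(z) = [[-0.97, 0.39], [-0.23, -0.92]]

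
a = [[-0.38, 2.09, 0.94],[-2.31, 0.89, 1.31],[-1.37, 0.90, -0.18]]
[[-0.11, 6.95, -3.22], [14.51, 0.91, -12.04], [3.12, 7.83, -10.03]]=a@ [[-4.84, -1.36, 5.99], [-2.99, 5.54, -1.54], [4.57, -5.47, 2.42]]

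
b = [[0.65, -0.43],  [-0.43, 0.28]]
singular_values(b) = [0.93, 0.0]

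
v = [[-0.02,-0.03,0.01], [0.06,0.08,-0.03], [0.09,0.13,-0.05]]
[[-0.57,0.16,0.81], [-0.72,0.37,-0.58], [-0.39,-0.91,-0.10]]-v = [[-0.55,0.19,0.80],[-0.78,0.29,-0.55],[-0.48,-1.04,-0.05]]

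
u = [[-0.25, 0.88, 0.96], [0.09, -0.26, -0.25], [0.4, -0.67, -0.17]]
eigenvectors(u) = [[-0.82, 0.74, -0.79], [0.24, -0.14, -0.54], [0.52, 0.65, 0.29]]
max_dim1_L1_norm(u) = 2.09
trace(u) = -0.68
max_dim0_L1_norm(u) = 1.81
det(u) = -0.00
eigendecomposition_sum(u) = [[-0.41, 0.95, 0.67], [0.12, -0.28, -0.20], [0.26, -0.6, -0.42]] + [[0.16, -0.08, 0.29], [-0.03, 0.01, -0.05], [0.14, -0.07, 0.25]] + [[0.00, 0.00, -0.0], [0.00, 0.00, -0.00], [-0.00, -0.0, 0.00]]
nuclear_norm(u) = 1.96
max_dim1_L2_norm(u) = 1.33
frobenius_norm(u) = 1.59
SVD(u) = [[-0.85, 0.46, 0.24], [0.24, -0.06, 0.97], [0.46, 0.89, -0.06]] @ diag([1.5349728065851176, 0.4223163743568089, 0.0027134837990878896]) @ [[0.27, -0.73, -0.62], [0.55, -0.41, 0.72], [0.79, 0.54, -0.29]]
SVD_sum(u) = [[-0.36,0.96,0.82], [0.10,-0.27,-0.23], [0.19,-0.52,-0.44]] + [[0.11,-0.08,0.14], [-0.01,0.01,-0.02], [0.21,-0.15,0.27]] + [[0.00, 0.00, -0.00], [0.00, 0.00, -0.00], [-0.00, -0.00, 0.0]]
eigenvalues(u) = [-1.11, 0.43, 0.0]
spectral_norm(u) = 1.53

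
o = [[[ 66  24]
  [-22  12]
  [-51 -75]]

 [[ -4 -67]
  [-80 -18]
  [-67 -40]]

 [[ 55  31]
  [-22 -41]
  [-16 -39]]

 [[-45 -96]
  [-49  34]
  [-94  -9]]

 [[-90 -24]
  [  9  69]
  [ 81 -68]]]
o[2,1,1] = -41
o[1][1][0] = -80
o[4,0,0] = -90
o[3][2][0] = -94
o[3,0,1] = -96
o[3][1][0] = -49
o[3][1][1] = 34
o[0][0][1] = 24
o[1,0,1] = -67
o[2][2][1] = -39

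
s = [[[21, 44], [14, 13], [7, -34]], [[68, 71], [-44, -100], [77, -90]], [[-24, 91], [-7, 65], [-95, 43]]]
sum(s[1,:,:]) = -18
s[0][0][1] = 44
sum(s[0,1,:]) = 27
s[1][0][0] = 68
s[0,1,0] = 14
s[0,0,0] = 21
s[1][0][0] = 68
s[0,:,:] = [[21, 44], [14, 13], [7, -34]]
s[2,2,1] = 43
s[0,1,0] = 14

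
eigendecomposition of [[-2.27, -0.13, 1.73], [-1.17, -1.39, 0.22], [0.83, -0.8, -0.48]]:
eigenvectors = [[(0.54+0j), -0.59+0.09j, (-0.59-0.09j)],[(-0.26+0j), -0.79+0.00j, (-0.79-0j)],[(0.8+0j), -0.08-0.05j, -0.08+0.05j]]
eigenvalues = [(0.35+0j), (-2.24+0.15j), (-2.24-0.15j)]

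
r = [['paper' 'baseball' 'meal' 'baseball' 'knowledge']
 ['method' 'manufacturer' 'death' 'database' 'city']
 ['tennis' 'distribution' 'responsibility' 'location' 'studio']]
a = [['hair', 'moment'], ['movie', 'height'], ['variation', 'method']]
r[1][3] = 'database'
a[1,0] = 'movie'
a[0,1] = 'moment'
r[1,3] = 'database'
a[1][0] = 'movie'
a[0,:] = ['hair', 'moment']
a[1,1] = 'height'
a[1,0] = 'movie'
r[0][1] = 'baseball'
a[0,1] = 'moment'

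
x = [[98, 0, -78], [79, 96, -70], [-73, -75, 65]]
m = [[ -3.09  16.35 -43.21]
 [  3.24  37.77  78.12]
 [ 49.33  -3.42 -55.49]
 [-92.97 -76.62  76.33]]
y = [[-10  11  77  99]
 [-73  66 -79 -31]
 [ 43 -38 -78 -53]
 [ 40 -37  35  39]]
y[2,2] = -78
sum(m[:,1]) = -25.92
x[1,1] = 96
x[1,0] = 79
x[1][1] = 96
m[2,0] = 49.33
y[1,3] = -31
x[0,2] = -78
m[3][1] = -76.62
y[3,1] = -37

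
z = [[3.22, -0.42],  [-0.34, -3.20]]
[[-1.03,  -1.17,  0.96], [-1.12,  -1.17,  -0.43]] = z @ [[-0.27, -0.31, 0.31], [0.38, 0.40, 0.1]]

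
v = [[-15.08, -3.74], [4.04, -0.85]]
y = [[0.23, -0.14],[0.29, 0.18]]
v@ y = [[-4.55, 1.44],[0.68, -0.72]]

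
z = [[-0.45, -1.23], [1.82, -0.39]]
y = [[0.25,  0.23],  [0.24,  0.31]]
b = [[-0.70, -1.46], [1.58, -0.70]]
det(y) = 0.02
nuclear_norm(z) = 3.16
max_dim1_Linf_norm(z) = 1.82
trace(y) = 0.56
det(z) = 2.41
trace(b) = -1.40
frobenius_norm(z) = 2.28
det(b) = 2.80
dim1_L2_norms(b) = [1.62, 1.73]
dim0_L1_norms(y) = [0.49, 0.54]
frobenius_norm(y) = 0.52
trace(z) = -0.84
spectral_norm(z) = 1.88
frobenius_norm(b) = 2.37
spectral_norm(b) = 1.73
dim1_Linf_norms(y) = [0.25, 0.31]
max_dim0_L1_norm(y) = 0.54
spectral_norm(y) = 0.52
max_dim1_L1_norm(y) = 0.55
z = y + b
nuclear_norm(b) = 3.35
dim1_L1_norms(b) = [2.16, 2.28]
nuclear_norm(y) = 0.56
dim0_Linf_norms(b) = [1.58, 1.46]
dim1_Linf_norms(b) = [1.46, 1.58]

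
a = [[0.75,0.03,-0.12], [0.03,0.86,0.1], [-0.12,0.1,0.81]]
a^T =[[0.75, 0.03, -0.12], [0.03, 0.86, 0.1], [-0.12, 0.1, 0.81]]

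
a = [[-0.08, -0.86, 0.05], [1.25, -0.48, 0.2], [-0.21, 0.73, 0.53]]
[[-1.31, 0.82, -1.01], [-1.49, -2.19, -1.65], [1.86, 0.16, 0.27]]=a @ [[-0.71, -2.11, -0.66], [1.65, -0.73, 1.16], [0.95, 0.48, -1.35]]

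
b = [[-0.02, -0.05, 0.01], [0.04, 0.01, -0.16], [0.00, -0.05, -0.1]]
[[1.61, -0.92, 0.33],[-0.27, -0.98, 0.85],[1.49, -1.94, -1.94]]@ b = [[-0.07, -0.11, 0.13], [-0.03, -0.04, 0.07], [-0.11, 0.00, 0.52]]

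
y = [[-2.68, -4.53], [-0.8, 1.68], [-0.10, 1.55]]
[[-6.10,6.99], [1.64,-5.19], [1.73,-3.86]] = y @ [[0.35,1.45],[1.14,-2.40]]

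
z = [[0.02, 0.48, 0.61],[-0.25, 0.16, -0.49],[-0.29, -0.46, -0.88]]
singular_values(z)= [1.34, 0.45, 0.09]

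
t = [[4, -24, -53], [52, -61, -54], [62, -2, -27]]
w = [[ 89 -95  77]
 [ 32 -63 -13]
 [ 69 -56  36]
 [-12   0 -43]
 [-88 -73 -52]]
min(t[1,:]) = -61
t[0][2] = -53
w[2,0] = 69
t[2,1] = -2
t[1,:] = [52, -61, -54]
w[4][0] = -88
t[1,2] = -54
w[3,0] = -12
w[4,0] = -88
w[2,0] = 69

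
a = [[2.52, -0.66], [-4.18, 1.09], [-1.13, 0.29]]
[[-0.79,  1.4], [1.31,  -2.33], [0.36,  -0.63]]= a @ [[-0.39, 0.69], [-0.29, 0.51]]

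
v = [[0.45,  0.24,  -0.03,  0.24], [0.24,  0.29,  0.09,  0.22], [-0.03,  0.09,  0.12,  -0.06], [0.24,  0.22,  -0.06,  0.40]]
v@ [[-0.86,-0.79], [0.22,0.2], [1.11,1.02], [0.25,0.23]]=[[-0.31, -0.28], [0.01, 0.01], [0.16, 0.15], [-0.12, -0.11]]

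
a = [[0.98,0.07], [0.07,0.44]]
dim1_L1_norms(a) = [1.05, 0.51]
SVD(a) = [[-0.99,-0.13], [-0.13,0.99]] @ diag([0.988926513619627, 0.43107348638037296]) @ [[-0.99, -0.13], [-0.13, 0.99]]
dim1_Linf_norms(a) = [0.98, 0.44]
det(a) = 0.43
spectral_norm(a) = 0.99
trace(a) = 1.42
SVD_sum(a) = [[0.97, 0.12],[0.12, 0.02]] + [[0.01, -0.05],[-0.05, 0.42]]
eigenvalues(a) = [0.99, 0.43]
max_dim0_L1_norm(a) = 1.05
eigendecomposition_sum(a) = [[0.97,  0.12], [0.12,  0.02]] + [[0.01, -0.05], [-0.05, 0.42]]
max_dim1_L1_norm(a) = 1.05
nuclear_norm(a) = 1.42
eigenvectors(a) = [[0.99, -0.13], [0.13, 0.99]]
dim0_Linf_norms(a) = [0.98, 0.44]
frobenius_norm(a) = 1.08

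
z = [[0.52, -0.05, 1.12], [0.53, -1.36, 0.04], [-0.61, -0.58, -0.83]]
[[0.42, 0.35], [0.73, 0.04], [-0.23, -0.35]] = z@[[0.52, 0.21], [-0.33, 0.06], [0.12, 0.22]]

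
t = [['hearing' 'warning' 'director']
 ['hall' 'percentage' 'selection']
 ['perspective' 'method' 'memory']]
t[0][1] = 'warning'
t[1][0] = 'hall'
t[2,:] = ['perspective', 'method', 'memory']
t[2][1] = 'method'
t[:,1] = ['warning', 'percentage', 'method']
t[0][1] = 'warning'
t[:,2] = ['director', 'selection', 'memory']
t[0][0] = 'hearing'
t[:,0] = ['hearing', 'hall', 'perspective']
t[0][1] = 'warning'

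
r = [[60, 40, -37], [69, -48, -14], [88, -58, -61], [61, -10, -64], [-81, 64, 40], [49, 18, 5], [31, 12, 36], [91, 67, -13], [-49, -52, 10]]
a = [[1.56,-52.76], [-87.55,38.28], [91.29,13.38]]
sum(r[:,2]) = -98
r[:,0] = [60, 69, 88, 61, -81, 49, 31, 91, -49]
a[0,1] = -52.76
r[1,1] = -48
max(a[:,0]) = 91.29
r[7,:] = [91, 67, -13]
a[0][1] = -52.76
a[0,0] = 1.56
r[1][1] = -48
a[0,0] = 1.56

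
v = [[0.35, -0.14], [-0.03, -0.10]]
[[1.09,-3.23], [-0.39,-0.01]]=v @ [[4.2, -8.21], [2.68, 2.57]]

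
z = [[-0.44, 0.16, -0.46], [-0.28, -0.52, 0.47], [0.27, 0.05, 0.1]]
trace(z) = -0.86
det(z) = -0.00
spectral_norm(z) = 0.83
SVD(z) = [[0.59, 0.70, 0.41], [-0.8, 0.55, 0.21], [-0.08, -0.45, 0.89]] @ diag([0.8325144519229309, 0.6267532332172477, 0.0002683117373199564]) @ [[-0.07, 0.61, -0.79], [-0.93, -0.32, -0.17], [0.35, -0.72, -0.59]]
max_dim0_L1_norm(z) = 1.03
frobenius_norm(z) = 1.04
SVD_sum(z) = [[-0.03,  0.30,  -0.39], [0.04,  -0.41,  0.53], [0.00,  -0.04,  0.05]] + [[-0.41, -0.14, -0.07], [-0.32, -0.11, -0.06], [0.27, 0.09, 0.05]] + [[0.00, -0.00, -0.00], [0.00, -0.0, -0.0], [0.00, -0.0, -0.00]]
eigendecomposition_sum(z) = [[-0.22+0.27j,0.08+0.18j,-0.23-0.06j], [-0.14-0.45j,(-0.26-0.04j),(0.24-0.22j)], [(0.14-0.02j),(0.03-0.07j),0.05+0.08j]] + [[(-0.22-0.27j), (0.08-0.18j), (-0.23+0.06j)], [-0.14+0.45j, (-0.26+0.04j), 0.24+0.22j], [0.14+0.02j, 0.03+0.07j, (0.05-0.08j)]] + [[-0j,-0j,0.00-0.00j], [(-0+0j),-0.00+0.00j,-0.00+0.00j], [-0.00+0.00j,(-0+0j),-0.00+0.00j]]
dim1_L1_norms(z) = [1.06, 1.27, 0.42]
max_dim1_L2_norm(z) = 0.75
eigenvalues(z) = [(-0.43+0.31j), (-0.43-0.31j), (-0+0j)]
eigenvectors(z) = [[-0.32-0.48j, (-0.32+0.48j), -0.35+0.00j], [(0.78+0j), (0.78-0j), 0.73+0.00j], [-0.04+0.22j, -0.04-0.22j, 0.59+0.00j]]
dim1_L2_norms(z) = [0.66, 0.75, 0.29]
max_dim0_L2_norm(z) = 0.67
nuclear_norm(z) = 1.46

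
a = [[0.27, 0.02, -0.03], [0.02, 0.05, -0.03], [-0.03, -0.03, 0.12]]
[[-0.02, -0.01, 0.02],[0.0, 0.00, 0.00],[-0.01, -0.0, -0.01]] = a @[[-0.08, -0.04, 0.08], [0.02, 0.01, -0.0], [-0.08, -0.01, -0.09]]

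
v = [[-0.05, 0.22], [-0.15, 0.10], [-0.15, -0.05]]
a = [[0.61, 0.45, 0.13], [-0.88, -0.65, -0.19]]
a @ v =[[-0.12, 0.17], [0.17, -0.25]]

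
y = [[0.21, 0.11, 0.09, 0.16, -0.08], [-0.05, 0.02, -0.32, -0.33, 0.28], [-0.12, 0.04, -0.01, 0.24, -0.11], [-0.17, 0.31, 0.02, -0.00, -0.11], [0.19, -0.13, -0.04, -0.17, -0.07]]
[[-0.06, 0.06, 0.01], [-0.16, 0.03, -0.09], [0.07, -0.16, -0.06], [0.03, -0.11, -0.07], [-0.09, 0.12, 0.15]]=y @[[-0.46, 0.48, 0.18], [-0.2, -0.03, -0.29], [0.44, 0.36, 0.14], [0.09, -0.31, -0.29], [-0.03, 0.23, -0.44]]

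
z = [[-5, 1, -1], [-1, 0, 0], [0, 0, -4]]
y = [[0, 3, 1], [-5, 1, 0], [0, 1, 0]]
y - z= [[5, 2, 2], [-4, 1, 0], [0, 1, 4]]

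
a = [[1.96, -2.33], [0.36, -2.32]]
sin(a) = [[1.08, -1.11], [0.17, -0.95]]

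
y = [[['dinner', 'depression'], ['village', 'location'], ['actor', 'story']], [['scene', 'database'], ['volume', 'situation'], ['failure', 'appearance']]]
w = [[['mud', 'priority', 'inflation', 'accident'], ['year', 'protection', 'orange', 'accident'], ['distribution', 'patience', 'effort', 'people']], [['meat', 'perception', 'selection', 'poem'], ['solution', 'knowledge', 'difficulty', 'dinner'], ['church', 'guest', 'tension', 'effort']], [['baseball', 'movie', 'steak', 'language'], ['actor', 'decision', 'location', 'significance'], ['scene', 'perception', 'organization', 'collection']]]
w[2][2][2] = 'organization'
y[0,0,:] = ['dinner', 'depression']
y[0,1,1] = 'location'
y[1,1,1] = 'situation'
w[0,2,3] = 'people'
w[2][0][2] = 'steak'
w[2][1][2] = 'location'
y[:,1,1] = ['location', 'situation']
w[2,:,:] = [['baseball', 'movie', 'steak', 'language'], ['actor', 'decision', 'location', 'significance'], ['scene', 'perception', 'organization', 'collection']]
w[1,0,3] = 'poem'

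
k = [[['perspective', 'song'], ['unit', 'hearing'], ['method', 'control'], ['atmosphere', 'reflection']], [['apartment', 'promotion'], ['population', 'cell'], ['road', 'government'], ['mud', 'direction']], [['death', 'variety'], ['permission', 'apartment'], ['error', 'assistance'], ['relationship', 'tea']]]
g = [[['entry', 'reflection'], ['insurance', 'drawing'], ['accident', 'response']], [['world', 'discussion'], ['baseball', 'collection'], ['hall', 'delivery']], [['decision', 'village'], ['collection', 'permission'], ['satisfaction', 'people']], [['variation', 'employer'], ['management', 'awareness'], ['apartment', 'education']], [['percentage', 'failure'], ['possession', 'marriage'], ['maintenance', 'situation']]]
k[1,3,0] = 'mud'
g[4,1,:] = ['possession', 'marriage']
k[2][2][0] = 'error'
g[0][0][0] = 'entry'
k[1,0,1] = 'promotion'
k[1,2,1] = 'government'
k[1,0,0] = 'apartment'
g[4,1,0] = 'possession'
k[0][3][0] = 'atmosphere'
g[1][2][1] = 'delivery'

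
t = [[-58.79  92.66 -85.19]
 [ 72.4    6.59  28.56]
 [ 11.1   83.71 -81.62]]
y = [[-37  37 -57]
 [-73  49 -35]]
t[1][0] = 72.4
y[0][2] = -57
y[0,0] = -37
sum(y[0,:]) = -57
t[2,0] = 11.1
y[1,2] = -35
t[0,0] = -58.79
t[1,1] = 6.59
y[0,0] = -37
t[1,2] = 28.56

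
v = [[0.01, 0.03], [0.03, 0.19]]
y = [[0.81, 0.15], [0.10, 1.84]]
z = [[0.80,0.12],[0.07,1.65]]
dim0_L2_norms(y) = [0.82, 1.85]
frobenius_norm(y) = 2.02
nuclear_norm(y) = 2.65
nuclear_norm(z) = 2.45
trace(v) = 0.20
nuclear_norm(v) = 0.20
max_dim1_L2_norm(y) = 1.84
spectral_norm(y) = 1.86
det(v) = 0.00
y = z + v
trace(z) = 2.45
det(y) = 1.48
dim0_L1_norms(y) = [0.91, 1.99]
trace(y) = 2.65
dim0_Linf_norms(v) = [0.03, 0.19]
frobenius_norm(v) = 0.19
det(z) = 1.31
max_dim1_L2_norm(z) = 1.65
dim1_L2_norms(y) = [0.82, 1.84]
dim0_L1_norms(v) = [0.04, 0.22]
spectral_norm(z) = 1.66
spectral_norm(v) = 0.19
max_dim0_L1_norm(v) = 0.22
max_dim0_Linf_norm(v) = 0.19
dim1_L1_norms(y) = [0.96, 1.94]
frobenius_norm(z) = 1.84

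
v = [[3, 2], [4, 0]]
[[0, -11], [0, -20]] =v @ [[0, -5], [0, 2]]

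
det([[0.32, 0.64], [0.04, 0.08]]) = 0.000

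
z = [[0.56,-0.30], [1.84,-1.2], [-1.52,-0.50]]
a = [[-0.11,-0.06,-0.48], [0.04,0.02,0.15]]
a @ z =[[0.56, 0.34], [-0.17, -0.11]]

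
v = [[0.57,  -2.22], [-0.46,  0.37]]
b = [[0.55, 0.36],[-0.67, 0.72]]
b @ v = [[0.15, -1.09], [-0.71, 1.75]]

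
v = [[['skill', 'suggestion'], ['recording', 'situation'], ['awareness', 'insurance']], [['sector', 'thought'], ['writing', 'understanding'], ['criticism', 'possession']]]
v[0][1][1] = 'situation'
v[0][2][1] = 'insurance'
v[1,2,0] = 'criticism'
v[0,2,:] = ['awareness', 'insurance']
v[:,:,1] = [['suggestion', 'situation', 'insurance'], ['thought', 'understanding', 'possession']]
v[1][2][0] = 'criticism'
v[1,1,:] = ['writing', 'understanding']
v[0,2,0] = 'awareness'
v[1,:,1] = ['thought', 'understanding', 'possession']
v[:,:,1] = [['suggestion', 'situation', 'insurance'], ['thought', 'understanding', 'possession']]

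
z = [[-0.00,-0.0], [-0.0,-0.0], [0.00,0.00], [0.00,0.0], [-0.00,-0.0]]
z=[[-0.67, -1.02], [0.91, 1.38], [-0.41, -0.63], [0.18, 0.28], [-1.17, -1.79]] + [[0.67,1.02],[-0.91,-1.38],[0.41,0.63],[-0.18,-0.28],[1.17,1.79]]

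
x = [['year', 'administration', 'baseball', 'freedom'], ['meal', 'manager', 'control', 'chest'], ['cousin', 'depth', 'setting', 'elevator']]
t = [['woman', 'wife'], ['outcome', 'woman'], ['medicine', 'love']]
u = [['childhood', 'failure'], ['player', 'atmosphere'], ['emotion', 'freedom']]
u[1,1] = 'atmosphere'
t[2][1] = 'love'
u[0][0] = 'childhood'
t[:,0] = ['woman', 'outcome', 'medicine']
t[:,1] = ['wife', 'woman', 'love']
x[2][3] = 'elevator'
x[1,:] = ['meal', 'manager', 'control', 'chest']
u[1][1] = 'atmosphere'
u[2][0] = 'emotion'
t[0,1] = 'wife'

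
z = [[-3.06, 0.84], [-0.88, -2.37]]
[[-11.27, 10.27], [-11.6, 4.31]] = z@[[4.56, -3.5], [3.2, -0.52]]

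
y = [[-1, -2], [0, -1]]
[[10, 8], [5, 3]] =y @ [[0, -2], [-5, -3]]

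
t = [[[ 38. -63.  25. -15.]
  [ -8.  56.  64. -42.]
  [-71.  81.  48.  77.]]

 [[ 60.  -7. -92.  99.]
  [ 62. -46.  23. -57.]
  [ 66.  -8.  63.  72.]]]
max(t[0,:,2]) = 64.0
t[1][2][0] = 66.0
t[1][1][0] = 62.0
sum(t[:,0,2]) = -67.0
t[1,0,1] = -7.0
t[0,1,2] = 64.0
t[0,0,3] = -15.0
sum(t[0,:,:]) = 190.0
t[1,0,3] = 99.0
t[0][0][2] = 25.0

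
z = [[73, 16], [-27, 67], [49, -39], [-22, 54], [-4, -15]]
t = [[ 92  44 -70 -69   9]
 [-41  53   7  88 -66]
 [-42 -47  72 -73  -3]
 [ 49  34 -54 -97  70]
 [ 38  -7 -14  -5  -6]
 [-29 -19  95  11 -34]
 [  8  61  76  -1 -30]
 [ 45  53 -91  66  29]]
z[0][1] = 16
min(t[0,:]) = -70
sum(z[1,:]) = 40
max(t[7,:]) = 66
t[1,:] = [-41, 53, 7, 88, -66]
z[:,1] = [16, 67, -39, 54, -15]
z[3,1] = 54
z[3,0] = -22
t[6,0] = 8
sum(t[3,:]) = 2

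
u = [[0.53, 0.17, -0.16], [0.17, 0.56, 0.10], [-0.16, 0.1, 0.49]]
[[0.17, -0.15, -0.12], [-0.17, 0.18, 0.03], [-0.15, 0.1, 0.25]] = u @ [[0.43, -0.43, -0.07], [-0.43, 0.46, -0.02], [-0.07, -0.02, 0.5]]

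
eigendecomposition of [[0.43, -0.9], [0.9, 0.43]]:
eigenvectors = [[(0.71+0j), 0.71-0.00j], [-0.71j, 0.00+0.71j]]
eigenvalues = [(0.43+0.9j), (0.43-0.9j)]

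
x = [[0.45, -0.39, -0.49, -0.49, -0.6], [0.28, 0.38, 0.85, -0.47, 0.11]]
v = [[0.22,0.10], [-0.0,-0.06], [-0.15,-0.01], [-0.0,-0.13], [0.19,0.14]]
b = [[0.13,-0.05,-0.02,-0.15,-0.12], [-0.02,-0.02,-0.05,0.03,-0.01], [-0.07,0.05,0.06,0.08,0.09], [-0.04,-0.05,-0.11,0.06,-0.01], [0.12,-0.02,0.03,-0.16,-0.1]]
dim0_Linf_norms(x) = [0.45, 0.39, 0.85, 0.49, 0.6]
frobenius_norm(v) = 0.40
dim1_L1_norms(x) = [2.42, 2.09]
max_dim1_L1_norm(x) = 2.42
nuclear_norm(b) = 0.54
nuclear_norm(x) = 2.16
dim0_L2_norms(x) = [0.53, 0.54, 0.98, 0.68, 0.61]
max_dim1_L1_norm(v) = 0.33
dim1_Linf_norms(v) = [0.22, 0.06, 0.15, 0.13, 0.19]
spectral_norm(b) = 0.36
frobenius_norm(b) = 0.40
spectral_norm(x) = 1.21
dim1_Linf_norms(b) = [0.15, 0.05, 0.09, 0.11, 0.16]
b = v @ x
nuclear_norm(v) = 0.51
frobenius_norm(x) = 1.54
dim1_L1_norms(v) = [0.32, 0.06, 0.16, 0.13, 0.33]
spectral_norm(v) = 0.37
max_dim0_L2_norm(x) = 0.98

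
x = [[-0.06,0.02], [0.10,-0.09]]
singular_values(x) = [0.15, 0.02]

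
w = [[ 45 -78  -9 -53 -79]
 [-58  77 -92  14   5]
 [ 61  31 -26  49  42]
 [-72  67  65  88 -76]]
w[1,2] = -92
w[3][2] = 65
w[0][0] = 45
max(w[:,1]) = 77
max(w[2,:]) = 61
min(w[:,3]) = -53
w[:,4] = [-79, 5, 42, -76]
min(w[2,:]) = -26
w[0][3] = -53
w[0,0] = 45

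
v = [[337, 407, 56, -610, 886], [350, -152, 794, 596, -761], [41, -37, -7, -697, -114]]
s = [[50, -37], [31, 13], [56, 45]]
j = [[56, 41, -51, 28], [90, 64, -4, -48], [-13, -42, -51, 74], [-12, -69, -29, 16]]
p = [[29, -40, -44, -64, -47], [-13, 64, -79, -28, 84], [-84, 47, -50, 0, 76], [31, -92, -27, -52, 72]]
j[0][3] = 28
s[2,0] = 56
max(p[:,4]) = 84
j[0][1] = 41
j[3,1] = -69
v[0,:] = [337, 407, 56, -610, 886]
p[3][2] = -27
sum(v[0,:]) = 1076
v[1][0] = 350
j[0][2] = -51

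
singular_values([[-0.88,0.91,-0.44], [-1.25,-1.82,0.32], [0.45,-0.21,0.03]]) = [2.26, 1.37, 0.1]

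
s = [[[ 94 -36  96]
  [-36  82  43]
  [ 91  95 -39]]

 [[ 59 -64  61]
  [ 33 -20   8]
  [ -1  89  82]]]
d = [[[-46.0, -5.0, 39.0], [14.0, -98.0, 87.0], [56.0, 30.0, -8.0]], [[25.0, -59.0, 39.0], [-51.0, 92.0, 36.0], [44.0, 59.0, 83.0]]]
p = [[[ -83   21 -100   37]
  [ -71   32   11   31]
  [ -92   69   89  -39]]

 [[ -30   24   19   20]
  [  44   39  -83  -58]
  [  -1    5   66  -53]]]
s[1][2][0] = -1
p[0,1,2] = 11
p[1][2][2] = 66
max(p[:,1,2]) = 11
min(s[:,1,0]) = -36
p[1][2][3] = -53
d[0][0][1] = -5.0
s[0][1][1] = 82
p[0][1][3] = 31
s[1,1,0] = 33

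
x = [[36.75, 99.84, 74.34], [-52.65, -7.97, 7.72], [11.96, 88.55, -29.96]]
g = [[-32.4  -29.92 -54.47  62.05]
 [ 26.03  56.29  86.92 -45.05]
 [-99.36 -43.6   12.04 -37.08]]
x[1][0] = -52.65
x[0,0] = 36.75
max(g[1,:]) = 86.92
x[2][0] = 11.96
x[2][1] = 88.55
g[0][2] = -54.47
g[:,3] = [62.05, -45.05, -37.08]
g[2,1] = -43.6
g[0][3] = 62.05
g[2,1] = -43.6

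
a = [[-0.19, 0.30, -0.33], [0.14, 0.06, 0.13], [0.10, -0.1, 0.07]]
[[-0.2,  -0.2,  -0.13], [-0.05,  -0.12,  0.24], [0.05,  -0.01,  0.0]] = a @ [[-0.28, -1.2, 0.14],[-0.64, -0.68, 0.98],[0.20, 0.67, 1.21]]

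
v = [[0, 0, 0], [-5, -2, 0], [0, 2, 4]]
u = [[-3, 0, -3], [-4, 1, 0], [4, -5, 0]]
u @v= [[0, -6, -12], [-5, -2, 0], [25, 10, 0]]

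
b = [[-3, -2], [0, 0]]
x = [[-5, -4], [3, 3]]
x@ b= [[15, 10], [-9, -6]]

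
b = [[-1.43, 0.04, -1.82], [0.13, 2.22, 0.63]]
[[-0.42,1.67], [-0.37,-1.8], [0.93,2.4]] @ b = [[0.82, 3.69, 1.82], [0.30, -4.01, -0.46], [-1.02, 5.37, -0.18]]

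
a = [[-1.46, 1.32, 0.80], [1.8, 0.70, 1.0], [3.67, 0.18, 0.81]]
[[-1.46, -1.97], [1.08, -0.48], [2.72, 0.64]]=a @ [[0.89, 0.30], [0.33, -0.94], [-0.75, -0.36]]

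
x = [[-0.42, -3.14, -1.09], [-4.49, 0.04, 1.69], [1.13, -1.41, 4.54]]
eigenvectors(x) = [[(0.67+0j), 0.10-0.43j, 0.10+0.43j], [0.74+0.00j, -0.16+0.55j, -0.16-0.55j], [0.03+0.00j, (-0.69+0j), (-0.69-0j)]]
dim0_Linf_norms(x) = [4.49, 3.14, 4.54]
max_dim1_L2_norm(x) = 4.89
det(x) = -77.93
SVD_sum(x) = [[0.11, 0.05, -0.25], [-1.27, -0.56, 2.96], [-1.52, -0.68, 3.54]] + [[-0.25, 0.04, -0.1], [-3.22, 0.57, -1.27], [2.67, -0.47, 1.06]] + [[-0.28,-3.23,-0.74], [0.0,0.03,0.01], [-0.02,-0.26,-0.06]]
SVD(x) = [[0.05, 0.06, 1.00], [-0.64, 0.77, -0.01], [-0.77, -0.64, 0.08]] @ diag([5.105924303600159, 4.571982839704044, 3.3384142821640608]) @ [[0.39,0.17,-0.91],  [-0.92,0.16,-0.36],  [-0.08,-0.97,-0.22]]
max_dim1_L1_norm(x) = 7.08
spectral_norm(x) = 5.11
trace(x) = 4.16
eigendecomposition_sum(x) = [[(-2.12+0j),-1.65+0.00j,0.06-0.00j], [(-2.35+0j),-1.83+0.00j,0.06-0.00j], [(-0.11+0j),-0.08+0.00j,0.00-0.00j]] + [[0.85+0.61j, (-0.74-0.61j), -0.57+1.35j], [-1.07-0.84j, 0.93+0.84j, 0.81-1.72j], [(0.62-1.52j), -0.66+1.36j, 2.27+0.38j]] + [[0.85-0.61j,(-0.74+0.61j),(-0.57-1.35j)], [-1.07+0.84j,(0.93-0.84j),(0.81+1.72j)], [0.62+1.52j,-0.66-1.36j,(2.27-0.38j)]]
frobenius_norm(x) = 7.62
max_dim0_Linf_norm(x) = 4.54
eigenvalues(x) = [(-3.95+0j), (4.05+1.82j), (4.05-1.82j)]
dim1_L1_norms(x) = [4.65, 6.22, 7.08]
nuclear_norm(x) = 13.02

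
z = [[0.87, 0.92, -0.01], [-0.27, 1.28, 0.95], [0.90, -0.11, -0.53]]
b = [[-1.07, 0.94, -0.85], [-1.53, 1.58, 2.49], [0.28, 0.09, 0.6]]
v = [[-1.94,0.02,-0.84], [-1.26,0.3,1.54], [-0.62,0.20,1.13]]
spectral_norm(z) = 1.81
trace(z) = 1.62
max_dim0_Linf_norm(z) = 1.28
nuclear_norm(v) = 4.49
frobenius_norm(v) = 3.20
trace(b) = 1.11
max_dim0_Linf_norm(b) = 2.49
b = v + z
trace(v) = -0.51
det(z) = 0.17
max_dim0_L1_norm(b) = 3.94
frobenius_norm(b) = 3.77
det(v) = 0.00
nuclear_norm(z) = 3.30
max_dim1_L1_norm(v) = 3.1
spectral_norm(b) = 3.36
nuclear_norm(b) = 5.28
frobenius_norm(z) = 2.31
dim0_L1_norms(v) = [3.82, 0.52, 3.51]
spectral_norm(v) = 2.52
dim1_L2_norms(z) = [1.27, 1.62, 1.05]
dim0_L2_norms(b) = [1.89, 1.84, 2.7]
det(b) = 1.24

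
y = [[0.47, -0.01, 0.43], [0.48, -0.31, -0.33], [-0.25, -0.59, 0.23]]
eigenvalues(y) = [(0.51+0.43j), (0.51-0.43j), (-0.63+0j)]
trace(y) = 0.39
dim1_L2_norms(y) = [0.64, 0.66, 0.68]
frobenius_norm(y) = 1.14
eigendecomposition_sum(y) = [[(0.25+0.19j),(-0.06+0.15j),(0.19-0.17j)],  [0.17-0.09j,0.07+0.07j,-0.04-0.15j],  [-0.17+0.27j,-0.16-0.04j,(0.19+0.17j)]] + [[0.25-0.19j, -0.06-0.15j, 0.19+0.17j], [0.17+0.09j, (0.07-0.07j), -0.04+0.15j], [(-0.17-0.27j), -0.16+0.04j, 0.19-0.17j]] + [[(-0.03-0j), (0.1+0j), (0.06-0j)],[0.14+0.00j, -0.44-0.00j, (-0.24+0j)],[(0.09+0j), (-0.28-0j), -0.15+0.00j]]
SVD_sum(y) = [[0.44, -0.02, -0.03], [0.51, -0.02, -0.04], [-0.24, 0.01, 0.02]] + [[-0.0, -0.13, 0.05], [-0.00, -0.17, 0.06], [-0.01, -0.60, 0.21]] + [[0.04, 0.14, 0.42], [-0.03, -0.12, -0.35], [0.00, 0.00, 0.01]]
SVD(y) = [[-0.61, -0.21, 0.76], [-0.72, -0.26, -0.64], [0.33, -0.94, 0.01]] @ diag([0.7176816610791797, 0.6761218681251522, 0.5767081175027652]) @ [[-1.0, 0.05, 0.07], [0.02, 0.95, -0.33], [0.08, 0.32, 0.94]]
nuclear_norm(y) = 1.97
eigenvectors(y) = [[-0.65+0.00j,  -0.65-0.00j,  -0.20+0.00j], [-0.17+0.35j,  -0.17-0.35j,  0.83+0.00j], [(-0.06-0.65j),  -0.06+0.65j,  (0.52+0j)]]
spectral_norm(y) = 0.72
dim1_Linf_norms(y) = [0.47, 0.48, 0.59]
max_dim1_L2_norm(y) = 0.68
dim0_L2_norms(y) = [0.72, 0.67, 0.59]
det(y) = -0.28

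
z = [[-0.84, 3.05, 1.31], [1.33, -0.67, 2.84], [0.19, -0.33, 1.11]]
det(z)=-3.428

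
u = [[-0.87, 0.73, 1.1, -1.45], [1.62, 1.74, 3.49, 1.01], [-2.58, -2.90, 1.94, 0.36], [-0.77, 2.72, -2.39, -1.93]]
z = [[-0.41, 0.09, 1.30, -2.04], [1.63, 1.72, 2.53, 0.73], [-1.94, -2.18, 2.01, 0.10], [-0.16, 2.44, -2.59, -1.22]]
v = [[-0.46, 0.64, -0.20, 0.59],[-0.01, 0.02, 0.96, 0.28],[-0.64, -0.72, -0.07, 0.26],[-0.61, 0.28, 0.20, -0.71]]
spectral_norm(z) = 4.93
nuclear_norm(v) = 4.00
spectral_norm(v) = 1.01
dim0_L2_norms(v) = [1.0, 1.0, 1.0, 1.0]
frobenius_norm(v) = 2.00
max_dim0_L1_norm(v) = 1.84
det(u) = -46.27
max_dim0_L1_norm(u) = 8.92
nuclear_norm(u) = 13.58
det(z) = -43.21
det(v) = 1.00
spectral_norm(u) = 5.52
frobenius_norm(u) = 7.74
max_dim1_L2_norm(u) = 4.35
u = z + v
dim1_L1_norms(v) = [1.89, 1.27, 1.69, 1.8]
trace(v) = -1.22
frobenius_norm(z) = 6.73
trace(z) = 2.10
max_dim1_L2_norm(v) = 1.0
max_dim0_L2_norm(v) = 1.0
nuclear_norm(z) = 12.11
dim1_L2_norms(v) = [1.0, 1.0, 1.0, 1.0]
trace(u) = 0.88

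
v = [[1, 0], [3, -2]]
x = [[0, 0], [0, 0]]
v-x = [[1, 0], [3, -2]]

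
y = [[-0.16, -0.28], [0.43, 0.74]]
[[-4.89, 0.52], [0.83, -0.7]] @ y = [[1.01, 1.75], [-0.43, -0.75]]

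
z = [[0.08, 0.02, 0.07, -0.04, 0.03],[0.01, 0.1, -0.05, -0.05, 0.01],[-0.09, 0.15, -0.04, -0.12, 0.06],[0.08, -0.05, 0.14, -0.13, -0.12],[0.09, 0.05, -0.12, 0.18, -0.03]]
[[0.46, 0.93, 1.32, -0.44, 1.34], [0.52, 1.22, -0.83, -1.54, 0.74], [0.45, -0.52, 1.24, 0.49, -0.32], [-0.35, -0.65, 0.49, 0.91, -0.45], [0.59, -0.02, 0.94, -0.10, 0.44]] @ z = [[0.01, 0.39, -0.29, 0.08, 0.11], [0.07, 0.12, -0.3, 0.35, 0.14], [-0.07, 0.1, 0.11, -0.26, 0.03], [-0.05, -0.07, 0.17, -0.21, -0.08], [-0.01, 0.18, -0.06, -0.04, 0.07]]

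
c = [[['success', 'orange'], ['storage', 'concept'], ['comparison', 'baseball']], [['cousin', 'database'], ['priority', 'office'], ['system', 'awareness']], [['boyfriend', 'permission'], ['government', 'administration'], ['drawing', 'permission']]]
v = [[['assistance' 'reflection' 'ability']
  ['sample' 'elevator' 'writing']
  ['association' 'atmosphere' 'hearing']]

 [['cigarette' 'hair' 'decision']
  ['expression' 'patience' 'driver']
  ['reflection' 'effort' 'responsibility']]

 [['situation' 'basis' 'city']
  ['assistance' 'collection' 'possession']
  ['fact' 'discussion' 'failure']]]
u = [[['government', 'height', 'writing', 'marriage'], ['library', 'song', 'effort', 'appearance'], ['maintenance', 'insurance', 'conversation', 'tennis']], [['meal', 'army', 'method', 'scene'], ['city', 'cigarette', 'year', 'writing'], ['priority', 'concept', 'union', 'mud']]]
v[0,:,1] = ['reflection', 'elevator', 'atmosphere']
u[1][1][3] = 'writing'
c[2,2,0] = 'drawing'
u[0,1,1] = 'song'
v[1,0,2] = 'decision'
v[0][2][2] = 'hearing'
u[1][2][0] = 'priority'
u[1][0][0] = 'meal'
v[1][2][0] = 'reflection'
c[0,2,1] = 'baseball'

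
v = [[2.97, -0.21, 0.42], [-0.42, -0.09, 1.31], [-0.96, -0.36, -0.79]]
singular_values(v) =[3.19, 1.5, 0.41]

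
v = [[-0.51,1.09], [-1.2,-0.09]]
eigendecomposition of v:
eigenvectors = [[(-0.13+0.68j), (-0.13-0.68j)], [(-0.72+0j), (-0.72-0j)]]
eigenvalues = [(-0.3+1.12j), (-0.3-1.12j)]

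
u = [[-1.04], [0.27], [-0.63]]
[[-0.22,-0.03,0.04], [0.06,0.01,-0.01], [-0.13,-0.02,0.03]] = u @[[0.21, 0.03, -0.04]]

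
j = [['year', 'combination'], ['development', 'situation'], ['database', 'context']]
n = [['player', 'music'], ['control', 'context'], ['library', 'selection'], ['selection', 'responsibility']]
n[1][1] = 'context'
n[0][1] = 'music'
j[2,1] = 'context'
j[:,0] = ['year', 'development', 'database']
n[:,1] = ['music', 'context', 'selection', 'responsibility']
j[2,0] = 'database'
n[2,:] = ['library', 'selection']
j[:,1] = ['combination', 'situation', 'context']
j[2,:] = ['database', 'context']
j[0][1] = 'combination'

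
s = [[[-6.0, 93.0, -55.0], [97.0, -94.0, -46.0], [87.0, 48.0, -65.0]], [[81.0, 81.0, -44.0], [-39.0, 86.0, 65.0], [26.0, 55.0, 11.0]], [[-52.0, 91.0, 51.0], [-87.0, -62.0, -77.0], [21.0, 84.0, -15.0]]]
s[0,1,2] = -46.0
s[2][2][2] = -15.0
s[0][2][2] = -65.0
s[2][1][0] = -87.0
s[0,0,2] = -55.0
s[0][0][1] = 93.0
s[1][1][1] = 86.0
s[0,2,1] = 48.0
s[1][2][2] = 11.0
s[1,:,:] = [[81.0, 81.0, -44.0], [-39.0, 86.0, 65.0], [26.0, 55.0, 11.0]]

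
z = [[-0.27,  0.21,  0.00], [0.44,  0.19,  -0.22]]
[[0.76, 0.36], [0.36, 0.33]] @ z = [[-0.05,0.23,-0.08], [0.05,0.14,-0.07]]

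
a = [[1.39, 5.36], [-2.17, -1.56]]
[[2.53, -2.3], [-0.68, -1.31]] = a @ [[-0.03, 1.12],[0.48, -0.72]]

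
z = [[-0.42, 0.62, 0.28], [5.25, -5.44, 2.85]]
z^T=[[-0.42, 5.25],  [0.62, -5.44],  [0.28, 2.85]]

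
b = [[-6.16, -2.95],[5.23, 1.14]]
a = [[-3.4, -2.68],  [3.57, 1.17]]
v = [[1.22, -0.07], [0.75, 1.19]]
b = a @ v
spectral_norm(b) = 8.62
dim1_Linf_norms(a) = [3.4, 3.57]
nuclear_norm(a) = 6.64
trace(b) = -5.02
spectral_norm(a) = 5.65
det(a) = 5.59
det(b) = 8.41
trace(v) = 2.41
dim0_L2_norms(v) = [1.43, 1.19]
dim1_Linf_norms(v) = [1.22, 1.19]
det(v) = 1.50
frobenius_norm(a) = 5.73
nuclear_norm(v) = 2.55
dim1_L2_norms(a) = [4.33, 3.76]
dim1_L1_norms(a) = [6.08, 4.74]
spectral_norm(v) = 1.61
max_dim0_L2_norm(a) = 4.93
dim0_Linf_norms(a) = [3.57, 2.68]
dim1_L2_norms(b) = [6.83, 5.35]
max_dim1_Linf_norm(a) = 3.57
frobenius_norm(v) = 1.86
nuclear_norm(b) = 9.60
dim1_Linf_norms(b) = [6.16, 5.23]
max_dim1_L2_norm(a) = 4.33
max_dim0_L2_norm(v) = 1.43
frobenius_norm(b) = 8.68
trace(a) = -2.23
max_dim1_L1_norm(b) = 9.11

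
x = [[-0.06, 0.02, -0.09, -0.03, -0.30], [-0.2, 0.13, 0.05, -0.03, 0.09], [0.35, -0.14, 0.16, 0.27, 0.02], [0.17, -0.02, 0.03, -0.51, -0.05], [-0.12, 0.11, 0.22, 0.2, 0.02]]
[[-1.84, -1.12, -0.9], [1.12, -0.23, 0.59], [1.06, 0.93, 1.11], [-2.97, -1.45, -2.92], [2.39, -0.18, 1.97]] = x @[[-2.88,0.48,-3.02], [0.09,-2.3,-1.75], [4.56,-2.11,3.64], [4.65,2.6,4.81], [4.89,3.86,1.92]]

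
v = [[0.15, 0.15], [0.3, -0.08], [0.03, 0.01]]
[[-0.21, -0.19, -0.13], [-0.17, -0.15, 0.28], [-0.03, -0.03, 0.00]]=v @[[-0.73, -0.67, 0.57], [-0.65, -0.58, -1.42]]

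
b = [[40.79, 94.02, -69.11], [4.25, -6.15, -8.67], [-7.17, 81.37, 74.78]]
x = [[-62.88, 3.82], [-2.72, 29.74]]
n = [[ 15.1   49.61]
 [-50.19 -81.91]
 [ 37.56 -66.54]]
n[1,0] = -50.19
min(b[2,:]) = -7.17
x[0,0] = -62.88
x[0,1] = 3.82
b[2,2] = 74.78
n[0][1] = 49.61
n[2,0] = 37.56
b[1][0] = 4.25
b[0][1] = 94.02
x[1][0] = -2.72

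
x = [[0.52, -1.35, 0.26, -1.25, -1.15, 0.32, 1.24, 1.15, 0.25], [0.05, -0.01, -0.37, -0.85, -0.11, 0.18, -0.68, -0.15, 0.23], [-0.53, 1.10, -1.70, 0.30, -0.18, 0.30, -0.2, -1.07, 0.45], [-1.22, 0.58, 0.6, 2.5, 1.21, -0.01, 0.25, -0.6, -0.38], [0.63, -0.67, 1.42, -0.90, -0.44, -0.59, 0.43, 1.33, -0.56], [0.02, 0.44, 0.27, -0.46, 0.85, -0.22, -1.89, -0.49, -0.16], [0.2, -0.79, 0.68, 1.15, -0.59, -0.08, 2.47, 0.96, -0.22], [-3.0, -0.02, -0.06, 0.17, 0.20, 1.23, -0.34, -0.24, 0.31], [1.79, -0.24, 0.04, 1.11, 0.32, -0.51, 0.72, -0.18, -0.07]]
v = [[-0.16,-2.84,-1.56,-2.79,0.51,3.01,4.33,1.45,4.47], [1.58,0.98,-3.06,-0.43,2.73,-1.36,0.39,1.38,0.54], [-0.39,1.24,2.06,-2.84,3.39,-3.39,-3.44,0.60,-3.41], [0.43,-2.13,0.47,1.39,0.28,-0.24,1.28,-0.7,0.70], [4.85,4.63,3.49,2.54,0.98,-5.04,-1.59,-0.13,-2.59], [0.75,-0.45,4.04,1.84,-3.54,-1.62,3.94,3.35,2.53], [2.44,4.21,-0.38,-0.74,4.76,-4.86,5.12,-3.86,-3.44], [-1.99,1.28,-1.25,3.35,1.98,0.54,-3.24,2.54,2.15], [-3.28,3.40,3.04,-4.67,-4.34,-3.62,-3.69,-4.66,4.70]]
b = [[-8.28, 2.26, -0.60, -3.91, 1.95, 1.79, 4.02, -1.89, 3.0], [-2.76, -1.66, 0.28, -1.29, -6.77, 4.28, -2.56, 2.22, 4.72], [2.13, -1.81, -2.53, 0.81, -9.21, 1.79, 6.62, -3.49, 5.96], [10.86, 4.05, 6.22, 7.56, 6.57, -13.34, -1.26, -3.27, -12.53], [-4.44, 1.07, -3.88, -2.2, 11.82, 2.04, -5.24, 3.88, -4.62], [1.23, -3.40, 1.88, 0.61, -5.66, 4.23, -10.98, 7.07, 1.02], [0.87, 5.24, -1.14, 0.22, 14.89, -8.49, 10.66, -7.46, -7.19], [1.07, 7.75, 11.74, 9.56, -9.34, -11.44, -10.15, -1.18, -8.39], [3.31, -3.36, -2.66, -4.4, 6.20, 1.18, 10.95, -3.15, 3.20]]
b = x @ v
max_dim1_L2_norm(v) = 11.95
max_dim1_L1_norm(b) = 70.62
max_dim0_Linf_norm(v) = 5.12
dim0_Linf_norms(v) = [4.85, 4.63, 4.04, 4.67, 4.76, 5.04, 5.12, 4.66, 4.7]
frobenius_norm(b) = 54.71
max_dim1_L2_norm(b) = 26.14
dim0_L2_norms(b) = [15.26, 11.79, 14.5, 13.81, 26.4, 20.71, 23.51, 12.78, 19.46]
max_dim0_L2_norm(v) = 10.04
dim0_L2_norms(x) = [3.83, 2.17, 2.45, 3.5, 2.06, 1.55, 3.55, 2.42, 0.98]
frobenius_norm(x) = 7.98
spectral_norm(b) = 35.89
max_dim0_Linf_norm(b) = 14.89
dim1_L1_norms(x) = [7.49, 2.63, 5.83, 7.35, 6.97, 4.8, 7.14, 5.57, 4.98]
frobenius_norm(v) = 25.34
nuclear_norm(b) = 107.21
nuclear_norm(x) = 16.30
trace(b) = 23.82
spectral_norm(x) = 5.24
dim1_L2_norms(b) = [11.18, 10.49, 13.94, 24.91, 15.76, 15.44, 23.33, 26.14, 15.12]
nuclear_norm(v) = 64.91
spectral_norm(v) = 14.96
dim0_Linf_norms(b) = [10.86, 7.75, 11.74, 9.56, 14.89, 13.34, 10.98, 7.46, 12.53]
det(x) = -0.00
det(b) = -0.46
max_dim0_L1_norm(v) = 27.02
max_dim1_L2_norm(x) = 3.29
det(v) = 6803396.35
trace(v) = 15.99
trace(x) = 2.81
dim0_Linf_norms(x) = [3.0, 1.35, 1.7, 2.5, 1.21, 1.23, 2.47, 1.33, 0.56]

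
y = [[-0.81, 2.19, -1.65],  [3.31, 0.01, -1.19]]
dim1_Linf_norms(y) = [2.19, 3.31]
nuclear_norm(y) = 6.37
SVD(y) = [[-0.16, 0.99], [0.99, 0.16]] @ diag([3.5333552408847315, 2.8394366944364857]) @ [[0.96, -0.10, -0.26],[-0.1, 0.76, -0.64]]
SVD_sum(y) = [[-0.54, 0.05, 0.15], [3.35, -0.33, -0.9]] + [[-0.27, 2.14, -1.80], [-0.04, 0.34, -0.29]]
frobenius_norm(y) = 4.53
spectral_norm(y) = 3.53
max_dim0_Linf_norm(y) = 3.31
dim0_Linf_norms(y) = [3.31, 2.19, 1.65]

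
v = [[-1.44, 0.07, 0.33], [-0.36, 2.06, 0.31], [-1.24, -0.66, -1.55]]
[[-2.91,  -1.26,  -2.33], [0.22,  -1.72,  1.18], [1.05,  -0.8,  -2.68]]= v@ [[1.55, 0.87, 1.67], [0.71, -0.7, 0.86], [-2.22, 0.12, 0.03]]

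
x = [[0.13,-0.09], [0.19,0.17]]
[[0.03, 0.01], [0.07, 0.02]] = x @ [[0.31,0.08], [0.08,0.02]]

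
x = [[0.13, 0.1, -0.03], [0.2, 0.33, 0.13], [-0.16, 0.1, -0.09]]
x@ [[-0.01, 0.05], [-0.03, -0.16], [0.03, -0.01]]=[[-0.01, -0.01], [-0.01, -0.04], [-0.0, -0.02]]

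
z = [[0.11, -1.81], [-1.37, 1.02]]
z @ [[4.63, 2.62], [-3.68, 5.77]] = [[7.17, -10.16], [-10.1, 2.30]]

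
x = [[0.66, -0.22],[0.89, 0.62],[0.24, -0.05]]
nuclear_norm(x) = 1.73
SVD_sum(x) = [[0.5, 0.20],[0.98, 0.39],[0.19, 0.07]] + [[0.16,-0.42], [-0.09,0.23], [0.05,-0.12]]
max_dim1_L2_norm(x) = 1.08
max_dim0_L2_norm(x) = 1.13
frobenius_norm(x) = 1.31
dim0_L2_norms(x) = [1.13, 0.66]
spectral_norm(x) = 1.20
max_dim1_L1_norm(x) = 1.51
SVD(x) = [[-0.44, 0.84],  [-0.88, -0.48],  [-0.17, 0.25]] @ diag([1.2001013451379212, 0.5294872627345741]) @ [[-0.93, -0.37], [0.37, -0.93]]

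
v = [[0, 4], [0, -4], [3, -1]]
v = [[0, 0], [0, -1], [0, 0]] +[[0, 4], [0, -3], [3, -1]]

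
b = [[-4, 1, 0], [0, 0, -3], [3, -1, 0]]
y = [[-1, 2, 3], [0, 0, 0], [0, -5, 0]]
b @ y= [[4, -8, -12], [0, 15, 0], [-3, 6, 9]]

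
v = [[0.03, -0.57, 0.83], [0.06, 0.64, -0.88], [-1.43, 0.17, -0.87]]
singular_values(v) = [1.93, 1.14, 0.0]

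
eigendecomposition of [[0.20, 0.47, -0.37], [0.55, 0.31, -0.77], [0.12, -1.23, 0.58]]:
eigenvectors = [[0.06, -0.73, -0.39], [-0.68, -0.31, -0.6], [-0.73, -0.61, 0.70]]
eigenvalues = [-0.57, 0.09, 1.57]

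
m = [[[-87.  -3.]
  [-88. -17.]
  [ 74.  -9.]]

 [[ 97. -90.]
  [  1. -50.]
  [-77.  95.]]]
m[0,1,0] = -88.0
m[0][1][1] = -17.0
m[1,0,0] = 97.0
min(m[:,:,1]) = -90.0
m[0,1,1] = -17.0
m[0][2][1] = -9.0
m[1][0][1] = -90.0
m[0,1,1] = -17.0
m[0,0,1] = -3.0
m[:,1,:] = [[-88.0, -17.0], [1.0, -50.0]]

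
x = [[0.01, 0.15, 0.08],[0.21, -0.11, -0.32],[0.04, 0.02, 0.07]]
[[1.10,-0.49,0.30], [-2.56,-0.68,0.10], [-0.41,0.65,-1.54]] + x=[[1.11,  -0.34,  0.38], [-2.35,  -0.79,  -0.22], [-0.37,  0.67,  -1.47]]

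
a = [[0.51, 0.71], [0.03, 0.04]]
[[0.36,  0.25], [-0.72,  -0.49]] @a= [[0.19,0.27],  [-0.38,-0.53]]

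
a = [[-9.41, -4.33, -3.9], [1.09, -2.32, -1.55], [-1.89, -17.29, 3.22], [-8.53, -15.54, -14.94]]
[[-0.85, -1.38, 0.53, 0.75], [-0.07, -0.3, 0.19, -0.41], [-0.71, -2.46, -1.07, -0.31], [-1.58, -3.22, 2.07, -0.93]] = a @[[0.06, 0.07, -0.0, -0.14], [0.04, 0.14, 0.03, 0.05], [0.03, 0.03, -0.17, 0.09]]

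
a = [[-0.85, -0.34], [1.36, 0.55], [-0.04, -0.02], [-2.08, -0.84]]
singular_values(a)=[2.83, 0.0]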